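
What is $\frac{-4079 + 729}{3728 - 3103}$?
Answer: $- \frac{134}{25} \approx -5.36$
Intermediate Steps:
$\frac{-4079 + 729}{3728 - 3103} = - \frac{3350}{625} = \left(-3350\right) \frac{1}{625} = - \frac{134}{25}$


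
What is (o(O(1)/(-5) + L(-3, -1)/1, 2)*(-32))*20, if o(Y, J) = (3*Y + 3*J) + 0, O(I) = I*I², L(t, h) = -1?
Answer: -1536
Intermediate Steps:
O(I) = I³
o(Y, J) = 3*J + 3*Y (o(Y, J) = (3*J + 3*Y) + 0 = 3*J + 3*Y)
(o(O(1)/(-5) + L(-3, -1)/1, 2)*(-32))*20 = ((3*2 + 3*(1³/(-5) - 1/1))*(-32))*20 = ((6 + 3*(1*(-⅕) - 1*1))*(-32))*20 = ((6 + 3*(-⅕ - 1))*(-32))*20 = ((6 + 3*(-6/5))*(-32))*20 = ((6 - 18/5)*(-32))*20 = ((12/5)*(-32))*20 = -384/5*20 = -1536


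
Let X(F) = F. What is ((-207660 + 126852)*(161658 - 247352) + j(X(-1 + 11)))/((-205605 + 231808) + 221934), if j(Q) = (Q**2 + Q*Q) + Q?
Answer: 6924760962/248137 ≈ 27907.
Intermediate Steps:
j(Q) = Q + 2*Q**2 (j(Q) = (Q**2 + Q**2) + Q = 2*Q**2 + Q = Q + 2*Q**2)
((-207660 + 126852)*(161658 - 247352) + j(X(-1 + 11)))/((-205605 + 231808) + 221934) = ((-207660 + 126852)*(161658 - 247352) + (-1 + 11)*(1 + 2*(-1 + 11)))/((-205605 + 231808) + 221934) = (-80808*(-85694) + 10*(1 + 2*10))/(26203 + 221934) = (6924760752 + 10*(1 + 20))/248137 = (6924760752 + 10*21)*(1/248137) = (6924760752 + 210)*(1/248137) = 6924760962*(1/248137) = 6924760962/248137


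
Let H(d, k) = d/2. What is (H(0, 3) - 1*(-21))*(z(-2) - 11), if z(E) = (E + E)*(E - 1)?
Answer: 21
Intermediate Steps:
H(d, k) = d/2 (H(d, k) = d*(1/2) = d/2)
z(E) = 2*E*(-1 + E) (z(E) = (2*E)*(-1 + E) = 2*E*(-1 + E))
(H(0, 3) - 1*(-21))*(z(-2) - 11) = ((1/2)*0 - 1*(-21))*(2*(-2)*(-1 - 2) - 11) = (0 + 21)*(2*(-2)*(-3) - 11) = 21*(12 - 11) = 21*1 = 21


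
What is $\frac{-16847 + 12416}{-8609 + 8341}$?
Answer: $\frac{4431}{268} \approx 16.534$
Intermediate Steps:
$\frac{-16847 + 12416}{-8609 + 8341} = - \frac{4431}{-268} = \left(-4431\right) \left(- \frac{1}{268}\right) = \frac{4431}{268}$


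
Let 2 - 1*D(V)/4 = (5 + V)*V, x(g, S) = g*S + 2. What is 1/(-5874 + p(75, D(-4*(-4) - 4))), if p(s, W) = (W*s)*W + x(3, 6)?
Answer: 1/48958946 ≈ 2.0425e-8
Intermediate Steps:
x(g, S) = 2 + S*g (x(g, S) = S*g + 2 = 2 + S*g)
D(V) = 8 - 4*V*(5 + V) (D(V) = 8 - 4*(5 + V)*V = 8 - 4*V*(5 + V))
p(s, W) = 20 + s*W² (p(s, W) = (W*s)*W + (2 + 6*3) = s*W² + (2 + 18) = s*W² + 20 = 20 + s*W²)
1/(-5874 + p(75, D(-4*(-4) - 4))) = 1/(-5874 + (20 + 75*(8 - 20*(-4*(-4) - 4) - 4*(-4*(-4) - 4)²)²)) = 1/(-5874 + (20 + 75*(8 - 20*(16 - 4) - 4*(16 - 4)²)²)) = 1/(-5874 + (20 + 75*(8 - 20*12 - 4*12²)²)) = 1/(-5874 + (20 + 75*(8 - 240 - 4*144)²)) = 1/(-5874 + (20 + 75*(8 - 240 - 576)²)) = 1/(-5874 + (20 + 75*(-808)²)) = 1/(-5874 + (20 + 75*652864)) = 1/(-5874 + (20 + 48964800)) = 1/(-5874 + 48964820) = 1/48958946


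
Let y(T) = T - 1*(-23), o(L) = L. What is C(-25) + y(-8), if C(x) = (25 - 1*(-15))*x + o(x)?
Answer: -1010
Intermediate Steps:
C(x) = 41*x (C(x) = (25 - 1*(-15))*x + x = (25 + 15)*x + x = 40*x + x = 41*x)
y(T) = 23 + T (y(T) = T + 23 = 23 + T)
C(-25) + y(-8) = 41*(-25) + (23 - 8) = -1025 + 15 = -1010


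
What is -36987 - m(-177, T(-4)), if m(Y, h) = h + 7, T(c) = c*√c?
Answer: -36994 + 8*I ≈ -36994.0 + 8.0*I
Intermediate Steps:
T(c) = c^(3/2)
m(Y, h) = 7 + h
-36987 - m(-177, T(-4)) = -36987 - (7 + (-4)^(3/2)) = -36987 - (7 - 8*I) = -36987 + (-7 + 8*I) = -36994 + 8*I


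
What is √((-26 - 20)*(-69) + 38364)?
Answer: √41538 ≈ 203.81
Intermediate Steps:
√((-26 - 20)*(-69) + 38364) = √(-46*(-69) + 38364) = √(3174 + 38364) = √41538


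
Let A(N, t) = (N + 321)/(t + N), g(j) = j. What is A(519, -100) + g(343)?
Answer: 144557/419 ≈ 345.00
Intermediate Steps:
A(N, t) = (321 + N)/(N + t)
A(519, -100) + g(343) = (321 + 519)/(519 - 100) + 343 = 840/419 + 343 = 144557/419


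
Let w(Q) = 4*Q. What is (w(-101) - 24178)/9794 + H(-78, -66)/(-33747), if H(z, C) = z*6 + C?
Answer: -137389793/55086353 ≈ -2.4941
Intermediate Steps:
H(z, C) = C + 6*z (H(z, C) = 6*z + C = C + 6*z)
(w(-101) - 24178)/9794 + H(-78, -66)/(-33747) = (4*(-101) - 24178)/9794 + (-66 + 6*(-78))/(-33747) = (-404 - 24178)*(1/9794) + (-66 - 468)*(-1/33747) = -24582*1/9794 - 534*(-1/33747) = -12291/4897 + 178/11249 = -137389793/55086353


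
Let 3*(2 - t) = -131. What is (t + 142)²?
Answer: 316969/9 ≈ 35219.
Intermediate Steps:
t = 137/3 (t = 2 - ⅓*(-131) = 2 + 131/3 = 137/3 ≈ 45.667)
(t + 142)² = (137/3 + 142)² = (563/3)² = 316969/9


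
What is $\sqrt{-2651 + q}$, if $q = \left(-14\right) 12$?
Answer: $i \sqrt{2819} \approx 53.094 i$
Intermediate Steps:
$q = -168$
$\sqrt{-2651 + q} = \sqrt{-2651 - 168} = \sqrt{-2819} = i \sqrt{2819}$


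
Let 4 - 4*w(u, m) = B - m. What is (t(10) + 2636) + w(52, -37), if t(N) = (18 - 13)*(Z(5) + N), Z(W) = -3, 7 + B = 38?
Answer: 2655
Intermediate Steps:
B = 31 (B = -7 + 38 = 31)
w(u, m) = -27/4 + m/4 (w(u, m) = 1 - (31 - m)/4 = 1 + (-31/4 + m/4) = -27/4 + m/4)
t(N) = -15 + 5*N (t(N) = (18 - 13)*(-3 + N) = 5*(-3 + N) = -15 + 5*N)
(t(10) + 2636) + w(52, -37) = ((-15 + 5*10) + 2636) + (-27/4 + (¼)*(-37)) = ((-15 + 50) + 2636) + (-27/4 - 37/4) = (35 + 2636) - 16 = 2671 - 16 = 2655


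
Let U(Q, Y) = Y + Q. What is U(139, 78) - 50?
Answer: 167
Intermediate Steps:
U(Q, Y) = Q + Y
U(139, 78) - 50 = (139 + 78) - 50 = 217 - 50 = 167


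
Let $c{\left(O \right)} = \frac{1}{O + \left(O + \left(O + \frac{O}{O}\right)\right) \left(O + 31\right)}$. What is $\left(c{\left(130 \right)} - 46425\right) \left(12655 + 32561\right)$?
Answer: $- \frac{88481389627584}{42151} \approx -2.0992 \cdot 10^{9}$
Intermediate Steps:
$c{\left(O \right)} = \frac{1}{O + \left(1 + 2 O\right) \left(31 + O\right)}$ ($c{\left(O \right)} = \frac{1}{O + \left(O + \left(O + 1\right)\right) \left(31 + O\right)} = \frac{1}{O + \left(O + \left(1 + O\right)\right) \left(31 + O\right)} = \frac{1}{O + \left(1 + 2 O\right) \left(31 + O\right)}$)
$\left(c{\left(130 \right)} - 46425\right) \left(12655 + 32561\right) = \left(\frac{1}{31 + 2 \cdot 130^{2} + 64 \cdot 130} - 46425\right) \left(12655 + 32561\right) = \left(\frac{1}{31 + 2 \cdot 16900 + 8320} - 46425\right) 45216 = \left(\frac{1}{31 + 33800 + 8320} - 46425\right) 45216 = \left(\frac{1}{42151} - 46425\right) 45216 = \left(- \frac{1956860174}{42151}\right) 45216 = - \frac{88481389627584}{42151}$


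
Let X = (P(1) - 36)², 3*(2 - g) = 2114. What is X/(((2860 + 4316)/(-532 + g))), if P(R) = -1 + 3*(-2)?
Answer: -856087/2691 ≈ -318.13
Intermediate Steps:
P(R) = -7 (P(R) = -1 - 6 = -7)
g = -2108/3 (g = 2 - ⅓*2114 = 2 - 2114/3 = -2108/3 ≈ -702.67)
X = 1849 (X = (-7 - 36)² = (-43)² = 1849)
X/(((2860 + 4316)/(-532 + g))) = 1849/(((2860 + 4316)/(-532 - 2108/3))) = 1849/((7176/(-3704/3))) = 1849/((7176*(-3/3704))) = 1849/(-2691/463) = 1849*(-463/2691) = -856087/2691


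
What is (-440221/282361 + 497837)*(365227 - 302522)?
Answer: 8814398767651880/282361 ≈ 3.1217e+10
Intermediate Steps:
(-440221/282361 + 497837)*(365227 - 302522) = (-440221*1/282361 + 497837)*62705 = (-440221/282361 + 497837)*62705 = (140569312936/282361)*62705 = 8814398767651880/282361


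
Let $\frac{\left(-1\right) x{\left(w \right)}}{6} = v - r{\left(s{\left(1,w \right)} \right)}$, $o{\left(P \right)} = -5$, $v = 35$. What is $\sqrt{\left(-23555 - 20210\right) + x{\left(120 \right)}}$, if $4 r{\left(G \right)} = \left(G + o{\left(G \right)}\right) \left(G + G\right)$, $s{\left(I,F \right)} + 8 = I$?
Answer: $i \sqrt{43723} \approx 209.1 i$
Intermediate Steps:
$s{\left(I,F \right)} = -8 + I$
$r{\left(G \right)} = \frac{G \left(-5 + G\right)}{2}$ ($r{\left(G \right)} = \frac{\left(G - 5\right) \left(G + G\right)}{4} = \frac{\left(-5 + G\right) 2 G}{4} = \frac{2 G \left(-5 + G\right)}{4} = \frac{G \left(-5 + G\right)}{2}$)
$x{\left(w \right)} = 42$ ($x{\left(w \right)} = - 6 \left(35 - \frac{\left(-8 + 1\right) \left(-5 + \left(-8 + 1\right)\right)}{2}\right) = - 6 \left(35 - \frac{1}{2} \left(-7\right) \left(-5 - 7\right)\right) = - 6 \left(35 - \frac{1}{2} \left(-7\right) \left(-12\right)\right) = - 6 \left(35 - 42\right) = \left(-6\right) \left(-7\right) = 42$)
$\sqrt{\left(-23555 - 20210\right) + x{\left(120 \right)}} = \sqrt{\left(-23555 - 20210\right) + 42} = \sqrt{-43765 + 42} = \sqrt{-43723} = i \sqrt{43723}$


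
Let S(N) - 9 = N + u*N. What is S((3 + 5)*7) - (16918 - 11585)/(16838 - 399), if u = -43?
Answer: -38521910/16439 ≈ -2343.3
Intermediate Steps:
S(N) = 9 - 42*N (S(N) = 9 + (N - 43*N) = 9 - 42*N)
S((3 + 5)*7) - (16918 - 11585)/(16838 - 399) = (9 - 42*(3 + 5)*7) - (16918 - 11585)/(16838 - 399) = (9 - 336*7) - 5333/16439 = (9 - 42*56) - 5333/16439 = (9 - 2352) - 1*5333/16439 = -2343 - 5333/16439 = -38521910/16439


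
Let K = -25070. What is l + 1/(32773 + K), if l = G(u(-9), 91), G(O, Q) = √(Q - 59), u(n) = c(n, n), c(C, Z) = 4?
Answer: 1/7703 + 4*√2 ≈ 5.6570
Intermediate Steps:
u(n) = 4
G(O, Q) = √(-59 + Q)
l = 4*√2 (l = √(-59 + 91) = √32 = 4*√2 ≈ 5.6569)
l + 1/(32773 + K) = 4*√2 + 1/(32773 - 25070) = 4*√2 + 1/7703 = 1/7703 + 4*√2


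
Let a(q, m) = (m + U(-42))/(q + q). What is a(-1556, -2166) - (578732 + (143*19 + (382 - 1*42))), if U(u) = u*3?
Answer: -452631269/778 ≈ -5.8179e+5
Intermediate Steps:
U(u) = 3*u
a(q, m) = (-126 + m)/(2*q) (a(q, m) = (m + 3*(-42))/(q + q) = (m - 126)/((2*q)) = (-126 + m)*(1/(2*q)) = (-126 + m)/(2*q))
a(-1556, -2166) - (578732 + (143*19 + (382 - 1*42))) = (½)*(-126 - 2166)/(-1556) - (578732 + (143*19 + (382 - 1*42))) = (½)*(-1/1556)*(-2292) - (578732 + (2717 + (382 - 42))) = 573/778 - (578732 + (2717 + 340)) = 573/778 - (578732 + 3057) = 573/778 - 1*581789 = 573/778 - 581789 = -452631269/778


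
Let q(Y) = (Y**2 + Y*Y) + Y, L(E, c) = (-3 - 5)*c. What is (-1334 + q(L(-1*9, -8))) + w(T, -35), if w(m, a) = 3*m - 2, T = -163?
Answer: 6431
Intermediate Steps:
w(m, a) = -2 + 3*m
L(E, c) = -8*c
q(Y) = Y + 2*Y**2 (q(Y) = (Y**2 + Y**2) + Y = 2*Y**2 + Y = Y + 2*Y**2)
(-1334 + q(L(-1*9, -8))) + w(T, -35) = (-1334 + (-8*(-8))*(1 + 2*(-8*(-8)))) + (-2 + 3*(-163)) = (-1334 + 64*(1 + 2*64)) + (-2 - 489) = (-1334 + 64*(1 + 128)) - 491 = (-1334 + 64*129) - 491 = (-1334 + 8256) - 491 = 6922 - 491 = 6431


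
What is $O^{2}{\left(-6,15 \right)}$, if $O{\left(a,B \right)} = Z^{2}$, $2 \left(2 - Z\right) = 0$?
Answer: $16$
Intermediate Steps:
$Z = 2$ ($Z = 2 - 0 = 2 + 0 = 2$)
$O{\left(a,B \right)} = 4$ ($O{\left(a,B \right)} = 2^{2} = 4$)
$O^{2}{\left(-6,15 \right)} = 4^{2} = 16$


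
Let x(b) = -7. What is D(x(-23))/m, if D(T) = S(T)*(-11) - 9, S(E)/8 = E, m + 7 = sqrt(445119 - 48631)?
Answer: 4249/396439 + 1214*sqrt(99122)/396439 ≈ 0.97483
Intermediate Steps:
m = -7 + 2*sqrt(99122) (m = -7 + sqrt(445119 - 48631) = -7 + sqrt(396488) = -7 + 2*sqrt(99122) ≈ 622.67)
S(E) = 8*E
D(T) = -9 - 88*T (D(T) = (8*T)*(-11) - 9 = -88*T - 9 = -9 - 88*T)
D(x(-23))/m = (-9 - 88*(-7))/(-7 + 2*sqrt(99122)) = (-9 + 616)/(-7 + 2*sqrt(99122)) = 607/(-7 + 2*sqrt(99122))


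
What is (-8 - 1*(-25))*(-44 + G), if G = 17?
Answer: -459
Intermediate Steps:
(-8 - 1*(-25))*(-44 + G) = (-8 - 1*(-25))*(-44 + 17) = (-8 + 25)*(-27) = 17*(-27) = -459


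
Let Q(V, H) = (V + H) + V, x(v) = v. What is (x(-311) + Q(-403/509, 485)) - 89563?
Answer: -45499807/509 ≈ -89391.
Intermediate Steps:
Q(V, H) = H + 2*V (Q(V, H) = (H + V) + V = H + 2*V)
(x(-311) + Q(-403/509, 485)) - 89563 = (-311 + (485 + 2*(-403/509))) - 89563 = (-311 + (485 - 806/509)) - 89563 = (-311 + 246059/509) - 89563 = 87760/509 - 89563 = -45499807/509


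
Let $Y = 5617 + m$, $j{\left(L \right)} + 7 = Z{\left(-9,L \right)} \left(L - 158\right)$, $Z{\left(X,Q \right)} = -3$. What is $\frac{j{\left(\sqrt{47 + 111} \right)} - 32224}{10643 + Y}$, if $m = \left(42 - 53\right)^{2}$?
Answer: $- \frac{31757}{16381} - \frac{3 \sqrt{158}}{16381} \approx -1.941$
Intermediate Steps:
$m = 121$ ($m = \left(-11\right)^{2} = 121$)
$j{\left(L \right)} = 467 - 3 L$ ($j{\left(L \right)} = -7 - 3 \left(L - 158\right) = -7 - 3 \left(-158 + L\right) = -7 - \left(-474 + 3 L\right) = 467 - 3 L$)
$Y = 5738$ ($Y = 5617 + 121 = 5738$)
$\frac{j{\left(\sqrt{47 + 111} \right)} - 32224}{10643 + Y} = \frac{\left(467 - 3 \sqrt{47 + 111}\right) - 32224}{10643 + 5738} = \frac{\left(467 - 3 \sqrt{158}\right) - 32224}{16381} = \left(-31757 - 3 \sqrt{158}\right) \frac{1}{16381} = - \frac{31757}{16381} - \frac{3 \sqrt{158}}{16381}$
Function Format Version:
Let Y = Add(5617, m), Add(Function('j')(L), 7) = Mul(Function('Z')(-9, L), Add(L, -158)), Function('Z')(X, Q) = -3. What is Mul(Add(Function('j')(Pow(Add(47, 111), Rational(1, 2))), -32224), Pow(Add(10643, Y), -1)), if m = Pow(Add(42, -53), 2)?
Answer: Add(Rational(-31757, 16381), Mul(Rational(-3, 16381), Pow(158, Rational(1, 2)))) ≈ -1.9410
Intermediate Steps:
m = 121 (m = Pow(-11, 2) = 121)
Function('j')(L) = Add(467, Mul(-3, L)) (Function('j')(L) = Add(-7, Mul(-3, Add(L, -158))) = Add(-7, Mul(-3, Add(-158, L))) = Add(-7, Add(474, Mul(-3, L))) = Add(467, Mul(-3, L)))
Y = 5738 (Y = Add(5617, 121) = 5738)
Mul(Add(Function('j')(Pow(Add(47, 111), Rational(1, 2))), -32224), Pow(Add(10643, Y), -1)) = Mul(Add(Add(467, Mul(-3, Pow(Add(47, 111), Rational(1, 2)))), -32224), Pow(Add(10643, 5738), -1)) = Mul(Add(Add(467, Mul(-3, Pow(158, Rational(1, 2)))), -32224), Pow(16381, -1)) = Mul(Add(-31757, Mul(-3, Pow(158, Rational(1, 2)))), Rational(1, 16381)) = Add(Rational(-31757, 16381), Mul(Rational(-3, 16381), Pow(158, Rational(1, 2))))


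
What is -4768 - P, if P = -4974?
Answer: 206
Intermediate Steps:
-4768 - P = -4768 - 1*(-4974) = -4768 + 4974 = 206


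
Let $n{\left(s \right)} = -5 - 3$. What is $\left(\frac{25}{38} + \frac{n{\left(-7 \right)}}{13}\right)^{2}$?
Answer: $\frac{441}{244036} \approx 0.0018071$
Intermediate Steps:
$n{\left(s \right)} = -8$
$\left(\frac{25}{38} + \frac{n{\left(-7 \right)}}{13}\right)^{2} = \left(\frac{25}{38} - \frac{8}{13}\right)^{2} = \left(\frac{21}{494}\right)^{2} = \frac{441}{244036}$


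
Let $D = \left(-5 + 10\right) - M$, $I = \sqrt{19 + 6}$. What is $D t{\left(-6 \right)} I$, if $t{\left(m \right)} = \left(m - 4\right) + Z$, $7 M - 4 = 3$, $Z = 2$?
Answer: $-160$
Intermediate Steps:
$M = 1$ ($M = \frac{4}{7} + \frac{1}{7} \cdot 3 = \frac{4}{7} + \frac{3}{7} = 1$)
$t{\left(m \right)} = -2 + m$ ($t{\left(m \right)} = \left(m - 4\right) + 2 = \left(-4 + m\right) + 2 = -2 + m$)
$I = 5$ ($I = \sqrt{25} = 5$)
$D = 4$ ($D = \left(-5 + 10\right) - 1 = 5 - 1 = 4$)
$D t{\left(-6 \right)} I = 4 \left(-2 - 6\right) 5 = 4 \left(-8\right) 5 = \left(-32\right) 5 = -160$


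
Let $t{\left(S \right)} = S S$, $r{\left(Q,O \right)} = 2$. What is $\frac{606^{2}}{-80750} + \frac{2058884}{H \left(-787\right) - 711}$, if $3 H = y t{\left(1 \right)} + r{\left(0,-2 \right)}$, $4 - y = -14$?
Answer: $- \frac{252664129014}{721622375} \approx -350.13$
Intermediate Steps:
$y = 18$ ($y = 4 - -14 = 4 + 14 = 18$)
$t{\left(S \right)} = S^{2}$
$H = \frac{20}{3}$ ($H = \frac{18 \cdot 1^{2} + 2}{3} = \frac{18 \cdot 1 + 2}{3} = \frac{18 + 2}{3} = \frac{1}{3} \cdot 20 = \frac{20}{3} \approx 6.6667$)
$\frac{606^{2}}{-80750} + \frac{2058884}{H \left(-787\right) - 711} = \frac{606^{2}}{-80750} + \frac{2058884}{\frac{20}{3} \left(-787\right) - 711} = 367236 \left(- \frac{1}{80750}\right) + \frac{2058884}{- \frac{15740}{3} - 711} = - \frac{183618}{40375} + \frac{2058884}{- \frac{17873}{3}} = - \frac{183618}{40375} + 2058884 \left(- \frac{3}{17873}\right) = - \frac{183618}{40375} - \frac{6176652}{17873} = - \frac{252664129014}{721622375}$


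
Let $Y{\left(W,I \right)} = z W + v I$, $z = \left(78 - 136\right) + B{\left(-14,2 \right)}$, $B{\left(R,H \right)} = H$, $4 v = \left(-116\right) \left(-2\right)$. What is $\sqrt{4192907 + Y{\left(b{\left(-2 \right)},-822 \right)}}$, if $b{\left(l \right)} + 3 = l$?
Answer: $\sqrt{4145511} \approx 2036.1$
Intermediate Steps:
$v = 58$ ($v = \frac{\left(-116\right) \left(-2\right)}{4} = \frac{1}{4} \cdot 232 = 58$)
$b{\left(l \right)} = -3 + l$
$z = -56$ ($z = \left(78 - 136\right) + 2 = -58 + 2 = -56$)
$Y{\left(W,I \right)} = - 56 W + 58 I$
$\sqrt{4192907 + Y{\left(b{\left(-2 \right)},-822 \right)}} = \sqrt{4192907 - \left(47676 + 56 \left(-3 - 2\right)\right)} = \sqrt{4192907 - 47396} = \sqrt{4145511}$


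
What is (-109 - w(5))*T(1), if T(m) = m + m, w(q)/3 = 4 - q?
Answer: -212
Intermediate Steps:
w(q) = 12 - 3*q (w(q) = 3*(4 - q) = 12 - 3*q)
T(m) = 2*m
(-109 - w(5))*T(1) = (-109 - (12 - 3*5))*(2*1) = (-109 - (12 - 15))*2 = (-109 - 1*(-3))*2 = (-109 + 3)*2 = -106*2 = -212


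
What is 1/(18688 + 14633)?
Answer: 1/33321 ≈ 3.0011e-5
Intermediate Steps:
1/(18688 + 14633) = 1/33321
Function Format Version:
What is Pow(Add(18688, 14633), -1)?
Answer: Rational(1, 33321) ≈ 3.0011e-5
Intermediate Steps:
Pow(Add(18688, 14633), -1) = Pow(33321, -1) = Rational(1, 33321)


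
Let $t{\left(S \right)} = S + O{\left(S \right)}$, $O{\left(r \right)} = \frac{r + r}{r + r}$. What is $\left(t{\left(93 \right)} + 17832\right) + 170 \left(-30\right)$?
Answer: $12826$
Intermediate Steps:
$O{\left(r \right)} = 1$ ($O{\left(r \right)} = \frac{2 r}{2 r} = 2 r \frac{1}{2 r} = 1$)
$t{\left(S \right)} = 1 + S$ ($t{\left(S \right)} = S + 1 = 1 + S$)
$\left(t{\left(93 \right)} + 17832\right) + 170 \left(-30\right) = \left(\left(1 + 93\right) + 17832\right) + 170 \left(-30\right) = \left(94 + 17832\right) - 5100 = 17926 - 5100 = 12826$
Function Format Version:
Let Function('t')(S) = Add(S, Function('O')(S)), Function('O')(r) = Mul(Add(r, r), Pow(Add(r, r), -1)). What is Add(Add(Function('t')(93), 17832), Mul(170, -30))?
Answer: 12826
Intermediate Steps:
Function('O')(r) = 1 (Function('O')(r) = Mul(Mul(2, r), Pow(Mul(2, r), -1)) = Mul(Mul(2, r), Mul(Rational(1, 2), Pow(r, -1))) = 1)
Function('t')(S) = Add(1, S) (Function('t')(S) = Add(S, 1) = Add(1, S))
Add(Add(Function('t')(93), 17832), Mul(170, -30)) = Add(Add(Add(1, 93), 17832), Mul(170, -30)) = Add(Add(94, 17832), -5100) = Add(17926, -5100) = 12826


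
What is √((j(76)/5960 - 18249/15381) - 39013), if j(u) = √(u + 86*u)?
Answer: √(-2276783456037781800 + 19583166105*√1653)/7639230 ≈ 197.52*I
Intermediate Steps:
j(u) = √87*√u (j(u) = √(87*u) = √87*√u)
√((j(76)/5960 - 18249/15381) - 39013) = √(((√87*√76)/5960 - 18249/15381) - 39013) = √(((√87*(2*√19))*(1/5960) - 18249*1/15381) - 39013) = √(((2*√1653)*(1/5960) - 6083/5127) - 39013) = √((√1653/2980 - 6083/5127) - 39013) = √((-6083/5127 + √1653/2980) - 39013) = √(-200025734/5127 + √1653/2980)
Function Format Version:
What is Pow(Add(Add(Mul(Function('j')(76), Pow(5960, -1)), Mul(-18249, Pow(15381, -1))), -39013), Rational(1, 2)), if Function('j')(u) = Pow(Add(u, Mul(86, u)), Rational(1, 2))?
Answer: Mul(Rational(1, 7639230), Pow(Add(-2276783456037781800, Mul(19583166105, Pow(1653, Rational(1, 2)))), Rational(1, 2))) ≈ Mul(197.52, I)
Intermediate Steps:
Function('j')(u) = Mul(Pow(87, Rational(1, 2)), Pow(u, Rational(1, 2))) (Function('j')(u) = Pow(Mul(87, u), Rational(1, 2)) = Mul(Pow(87, Rational(1, 2)), Pow(u, Rational(1, 2))))
Pow(Add(Add(Mul(Function('j')(76), Pow(5960, -1)), Mul(-18249, Pow(15381, -1))), -39013), Rational(1, 2)) = Pow(Add(Add(Mul(Mul(Pow(87, Rational(1, 2)), Pow(76, Rational(1, 2))), Pow(5960, -1)), Mul(-18249, Pow(15381, -1))), -39013), Rational(1, 2)) = Pow(Add(Add(Mul(Mul(Pow(87, Rational(1, 2)), Mul(2, Pow(19, Rational(1, 2)))), Rational(1, 5960)), Mul(-18249, Rational(1, 15381))), -39013), Rational(1, 2)) = Pow(Add(Add(Mul(Mul(2, Pow(1653, Rational(1, 2))), Rational(1, 5960)), Rational(-6083, 5127)), -39013), Rational(1, 2)) = Pow(Add(Add(Mul(Rational(1, 2980), Pow(1653, Rational(1, 2))), Rational(-6083, 5127)), -39013), Rational(1, 2)) = Pow(Add(Add(Rational(-6083, 5127), Mul(Rational(1, 2980), Pow(1653, Rational(1, 2)))), -39013), Rational(1, 2)) = Pow(Add(Rational(-200025734, 5127), Mul(Rational(1, 2980), Pow(1653, Rational(1, 2)))), Rational(1, 2))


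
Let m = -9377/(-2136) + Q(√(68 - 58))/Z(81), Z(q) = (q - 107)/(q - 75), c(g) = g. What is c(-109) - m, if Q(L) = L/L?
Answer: -3142205/27768 ≈ -113.16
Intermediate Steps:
Z(q) = (-107 + q)/(-75 + q)
Q(L) = 1
m = 115493/27768 (m = -9377/(-2136) + 1/((-107 + 81)/(-75 + 81)) = -9377*(-1/2136) + 1/(-26/6) = 9377/2136 + 1/((⅙)*(-26)) = 9377/2136 + 1/(-13/3) = 9377/2136 + 1*(-3/13) = 9377/2136 - 3/13 = 115493/27768 ≈ 4.1592)
c(-109) - m = -109 - 1*115493/27768 = -109 - 115493/27768 = -3142205/27768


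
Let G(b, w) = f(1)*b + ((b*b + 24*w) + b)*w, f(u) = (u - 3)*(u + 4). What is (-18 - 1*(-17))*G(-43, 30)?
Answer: -76210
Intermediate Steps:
f(u) = (-3 + u)*(4 + u)
G(b, w) = -10*b + w*(b + b² + 24*w) (G(b, w) = (-12 + 1 + 1²)*b + ((b*b + 24*w) + b)*w = (-12 + 1 + 1)*b + ((b² + 24*w) + b)*w = -10*b + (b + b² + 24*w)*w = -10*b + w*(b + b² + 24*w))
(-18 - 1*(-17))*G(-43, 30) = (-18 - 1*(-17))*(-10*(-43) + 24*30² - 43*30 + 30*(-43)²) = (-18 + 17)*(430 + 24*900 - 1290 + 30*1849) = -(430 + 21600 - 1290 + 55470) = -1*76210 = -76210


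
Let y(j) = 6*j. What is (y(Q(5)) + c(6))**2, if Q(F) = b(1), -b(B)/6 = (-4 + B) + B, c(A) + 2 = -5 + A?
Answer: 5041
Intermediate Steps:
c(A) = -7 + A (c(A) = -2 + (-5 + A) = -7 + A)
b(B) = 24 - 12*B (b(B) = -6*((-4 + B) + B) = -6*(-4 + 2*B) = 24 - 12*B)
Q(F) = 12 (Q(F) = 24 - 12*1 = 24 - 12 = 12)
(y(Q(5)) + c(6))**2 = (6*12 + (-7 + 6))**2 = (72 - 1)**2 = 71**2 = 5041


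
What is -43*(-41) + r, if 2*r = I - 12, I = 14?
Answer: 1764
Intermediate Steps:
r = 1 (r = (14 - 12)/2 = (½)*2 = 1)
-43*(-41) + r = -43*(-41) + 1 = 1763 + 1 = 1764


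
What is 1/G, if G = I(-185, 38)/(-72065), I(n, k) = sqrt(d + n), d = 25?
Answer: 14413*I*sqrt(10)/8 ≈ 5697.2*I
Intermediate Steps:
I(n, k) = sqrt(25 + n)
G = -4*I*sqrt(10)/72065 (G = sqrt(25 - 185)/(-72065) = sqrt(-160)*(-1/72065) = (4*I*sqrt(10))*(-1/72065) = -4*I*sqrt(10)/72065 ≈ -0.00017552*I)
1/G = 1/(-4*I*sqrt(10)/72065) = 14413*I*sqrt(10)/8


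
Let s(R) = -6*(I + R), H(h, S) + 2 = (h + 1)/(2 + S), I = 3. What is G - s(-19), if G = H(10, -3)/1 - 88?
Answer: -197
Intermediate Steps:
H(h, S) = -2 + (1 + h)/(2 + S) (H(h, S) = -2 + (h + 1)/(2 + S) = -2 + (1 + h)/(2 + S))
s(R) = -18 - 6*R (s(R) = -6*(3 + R) = -18 - 6*R)
G = -101 (G = ((-3 + 10 - 2*(-3))/(2 - 3))/1 - 88 = 1*((-3 + 10 + 6)/(-1)) - 88 = 1*(-1*13) - 88 = 1*(-13) - 88 = -13 - 88 = -101)
G - s(-19) = -101 - (-18 - 6*(-19)) = -101 - (-18 + 114) = -101 - 1*96 = -101 - 96 = -197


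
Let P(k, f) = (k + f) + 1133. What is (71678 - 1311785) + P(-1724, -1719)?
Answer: -1242417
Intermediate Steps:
P(k, f) = 1133 + f + k (P(k, f) = (f + k) + 1133 = 1133 + f + k)
(71678 - 1311785) + P(-1724, -1719) = (71678 - 1311785) + (1133 - 1719 - 1724) = -1240107 - 2310 = -1242417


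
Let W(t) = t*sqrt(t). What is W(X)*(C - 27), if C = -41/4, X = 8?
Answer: -596*sqrt(2) ≈ -842.87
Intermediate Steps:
C = -41/4 (C = -41*1/4 = -41/4 ≈ -10.250)
W(t) = t**(3/2)
W(X)*(C - 27) = 8**(3/2)*(-41/4 - 27) = (16*sqrt(2))*(-149/4) = -596*sqrt(2)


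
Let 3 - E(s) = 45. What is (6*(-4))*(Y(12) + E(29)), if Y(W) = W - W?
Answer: 1008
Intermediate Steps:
E(s) = -42 (E(s) = 3 - 1*45 = 3 - 45 = -42)
Y(W) = 0
(6*(-4))*(Y(12) + E(29)) = (6*(-4))*(0 - 42) = -24*(-42) = 1008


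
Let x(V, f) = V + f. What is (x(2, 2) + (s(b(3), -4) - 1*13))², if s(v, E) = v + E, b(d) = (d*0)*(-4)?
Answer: 169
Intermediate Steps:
b(d) = 0 (b(d) = 0*(-4) = 0)
s(v, E) = E + v
(x(2, 2) + (s(b(3), -4) - 1*13))² = ((2 + 2) + ((-4 + 0) - 1*13))² = (4 + (-4 - 13))² = (4 - 17)² = (-13)² = 169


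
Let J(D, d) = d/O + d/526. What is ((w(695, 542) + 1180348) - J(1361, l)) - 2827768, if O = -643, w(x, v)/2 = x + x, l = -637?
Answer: -556246776991/338218 ≈ -1.6446e+6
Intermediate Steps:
w(x, v) = 4*x (w(x, v) = 2*(x + x) = 2*(2*x) = 4*x)
J(D, d) = 117*d/338218 (J(D, d) = d/(-643) + d/526 = d*(-1/643) + d*(1/526) = -d/643 + d/526 = 117*d/338218)
((w(695, 542) + 1180348) - J(1361, l)) - 2827768 = ((4*695 + 1180348) - 117*(-637)/338218) - 2827768 = ((2780 + 1180348) - 1*(-74529/338218)) - 2827768 = (1183128 + 74529/338218) - 2827768 = 400155260433/338218 - 2827768 = -556246776991/338218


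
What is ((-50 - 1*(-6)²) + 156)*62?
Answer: 4340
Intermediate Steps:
((-50 - 1*(-6)²) + 156)*62 = ((-50 - 1*36) + 156)*62 = ((-50 - 36) + 156)*62 = (-86 + 156)*62 = 70*62 = 4340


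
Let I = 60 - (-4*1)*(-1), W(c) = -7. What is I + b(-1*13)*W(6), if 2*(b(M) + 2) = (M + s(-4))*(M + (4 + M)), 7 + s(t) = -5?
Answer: -1855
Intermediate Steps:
s(t) = -12 (s(t) = -7 - 5 = -12)
I = 56 (I = 60 - (-4)*(-1) = 60 - 1*4 = 60 - 4 = 56)
b(M) = -2 + (-12 + M)*(4 + 2*M)/2 (b(M) = -2 + ((M - 12)*(M + (4 + M)))/2 = -2 + ((-12 + M)*(4 + 2*M))/2 = -2 + (-12 + M)*(4 + 2*M)/2)
I + b(-1*13)*W(6) = 56 + (-26 + (-1*13)**2 - (-10)*13)*(-7) = 56 + (-26 + (-13)**2 - 10*(-13))*(-7) = 56 + (-26 + 169 + 130)*(-7) = 56 + 273*(-7) = 56 - 1911 = -1855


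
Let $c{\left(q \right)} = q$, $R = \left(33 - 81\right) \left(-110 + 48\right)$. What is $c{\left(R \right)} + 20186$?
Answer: $23162$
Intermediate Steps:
$R = 2976$ ($R = \left(-48\right) \left(-62\right) = 2976$)
$c{\left(R \right)} + 20186 = 2976 + 20186 = 23162$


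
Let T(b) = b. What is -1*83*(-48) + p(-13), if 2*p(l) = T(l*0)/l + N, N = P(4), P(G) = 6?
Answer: 3987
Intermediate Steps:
N = 6
p(l) = 3 (p(l) = ((l*0)/l + 6)/2 = (0/l + 6)/2 = (0 + 6)/2 = (1/2)*6 = 3)
-1*83*(-48) + p(-13) = -1*83*(-48) + 3 = -83*(-48) + 3 = 3984 + 3 = 3987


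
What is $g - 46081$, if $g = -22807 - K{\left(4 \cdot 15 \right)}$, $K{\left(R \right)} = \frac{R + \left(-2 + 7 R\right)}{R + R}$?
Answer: $- \frac{4133519}{60} \approx -68892.0$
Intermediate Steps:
$K{\left(R \right)} = \frac{-2 + 8 R}{2 R}$
$g = - \frac{1368659}{60}$ ($g = -22807 - \left(4 - \frac{1}{4 \cdot 15}\right) = -22807 - \left(4 - \frac{1}{60}\right) = -22807 - \frac{239}{60} = - \frac{1368659}{60} \approx -22811.0$)
$g - 46081 = - \frac{1368659}{60} - 46081 = - \frac{4133519}{60}$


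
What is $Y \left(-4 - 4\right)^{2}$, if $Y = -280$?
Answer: $-17920$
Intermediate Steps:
$Y \left(-4 - 4\right)^{2} = - 280 \left(-4 - 4\right)^{2} = - 280 \left(-8\right)^{2} = \left(-280\right) 64 = -17920$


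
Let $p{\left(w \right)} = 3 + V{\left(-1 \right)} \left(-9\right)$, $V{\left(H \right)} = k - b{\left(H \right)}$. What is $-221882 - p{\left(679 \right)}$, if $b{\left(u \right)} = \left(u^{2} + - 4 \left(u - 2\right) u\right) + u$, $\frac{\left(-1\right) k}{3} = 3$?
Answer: $-221858$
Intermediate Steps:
$k = -9$ ($k = \left(-3\right) 3 = -9$)
$b{\left(u \right)} = u + u^{2} + u \left(8 - 4 u\right)$ ($b{\left(u \right)} = \left(u^{2} + - 4 \left(-2 + u\right) u\right) + u = \left(u^{2} + \left(8 - 4 u\right) u\right) + u = \left(u^{2} + u \left(8 - 4 u\right)\right) + u = u + u^{2} + u \left(8 - 4 u\right)$)
$V{\left(H \right)} = -9 - 3 H \left(3 - H\right)$
$p{\left(w \right)} = -24$ ($p{\left(w \right)} = 3 + \left(-9 + 3 \left(-1\right) \left(-3 - 1\right)\right) \left(-9\right) = 3 + \left(-9 + 3 \left(-1\right) \left(-4\right)\right) \left(-9\right) = 3 + \left(-9 + 12\right) \left(-9\right) = 3 + 3 \left(-9\right) = 3 - 27 = -24$)
$-221882 - p{\left(679 \right)} = -221882 - -24 = -221882 + 24 = -221858$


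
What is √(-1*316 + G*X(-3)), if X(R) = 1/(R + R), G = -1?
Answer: I*√11370/6 ≈ 17.772*I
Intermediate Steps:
X(R) = 1/(2*R)
√(-1*316 + G*X(-3)) = √(-1*316 - 1/(2*(-3))) = √(-316 - (-1)/(2*3)) = √(-316 - 1*(-⅙)) = √(-316 + ⅙) = √(-1895/6) = I*√11370/6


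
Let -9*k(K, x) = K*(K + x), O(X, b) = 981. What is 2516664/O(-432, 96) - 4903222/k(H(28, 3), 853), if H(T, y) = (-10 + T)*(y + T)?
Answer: 37495476805/14303307 ≈ 2621.5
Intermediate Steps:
H(T, y) = (-10 + T)*(T + y)
k(K, x) = -K*(K + x)/9
2516664/O(-432, 96) - 4903222/k(H(28, 3), 853) = 2516664/981 - 4903222*(-9/(((28**2 - 10*28 - 10*3 + 28*3) + 853)*(28**2 - 10*28 - 10*3 + 28*3))) = 2516664*(1/981) - 4903222*(-9/(((784 - 280 - 30 + 84) + 853)*(784 - 280 - 30 + 84))) = 838888/327 - 4903222*(-1/(62*(558 + 853))) = 838888/327 - 4903222/((-1/9*558*1411)) = 838888/327 - 4903222/(-87482) = 838888/327 - 4903222*(-1/87482) = 838888/327 + 2451611/43741 = 37495476805/14303307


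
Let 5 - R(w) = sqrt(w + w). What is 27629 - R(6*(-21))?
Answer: 27624 + 6*I*sqrt(7) ≈ 27624.0 + 15.875*I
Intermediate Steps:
R(w) = 5 - sqrt(2)*sqrt(w) (R(w) = 5 - sqrt(w + w) = 5 - sqrt(2*w) = 5 - sqrt(2)*sqrt(w))
27629 - R(6*(-21)) = 27629 - (5 - sqrt(2)*sqrt(6*(-21))) = 27629 - (5 - sqrt(2)*sqrt(-126)) = 27629 - (5 - sqrt(2)*3*I*sqrt(14)) = 27629 - (5 - 6*I*sqrt(7)) = 27629 + (-5 + 6*I*sqrt(7)) = 27624 + 6*I*sqrt(7)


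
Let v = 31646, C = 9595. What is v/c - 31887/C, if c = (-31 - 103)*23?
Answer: -200959552/14785895 ≈ -13.591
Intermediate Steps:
c = -3082 (c = -134*23 = -3082)
v/c - 31887/C = 31646/(-3082) - 31887/9595 = 31646*(-1/3082) - 31887*1/9595 = -15823/1541 - 31887/9595 = -200959552/14785895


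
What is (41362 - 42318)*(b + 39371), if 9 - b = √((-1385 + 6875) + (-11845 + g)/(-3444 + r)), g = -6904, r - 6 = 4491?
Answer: -37647280 + 956*√74908873/117 ≈ -3.7577e+7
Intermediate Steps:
r = 4497 (r = 6 + 4491 = 4497)
b = 9 - √74908873/117 (b = 9 - √((-1385 + 6875) + (-11845 - 6904)/(-3444 + 4497)) = 9 - √(5490 - 18749/1053) = 9 - √(5762221/1053) = 9 - √74908873/117 ≈ -64.974)
(41362 - 42318)*(b + 39371) = (41362 - 42318)*((9 - √74908873/117) + 39371) = -956*(39380 - √74908873/117) = -37647280 + 956*√74908873/117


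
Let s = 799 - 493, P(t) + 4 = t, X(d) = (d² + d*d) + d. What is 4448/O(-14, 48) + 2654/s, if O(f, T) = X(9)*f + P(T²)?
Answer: -277903/7191 ≈ -38.646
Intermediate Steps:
X(d) = d + 2*d² (X(d) = (d² + d²) + d = 2*d² + d = d + 2*d²)
P(t) = -4 + t
O(f, T) = -4 + T² + 171*f (O(f, T) = (9*(1 + 2*9))*f + (-4 + T²) = (9*(1 + 18))*f + (-4 + T²) = (9*19)*f + (-4 + T²) = 171*f + (-4 + T²) = -4 + T² + 171*f)
s = 306
4448/O(-14, 48) + 2654/s = 4448/(-4 + 48² + 171*(-14)) + 2654/306 = 4448/(-4 + 2304 - 2394) + 2654*(1/306) = 4448/(-94) + 1327/153 = 4448*(-1/94) + 1327/153 = -2224/47 + 1327/153 = -277903/7191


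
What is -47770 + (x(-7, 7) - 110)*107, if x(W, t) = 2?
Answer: -59326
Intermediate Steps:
-47770 + (x(-7, 7) - 110)*107 = -47770 + (2 - 110)*107 = -47770 - 108*107 = -47770 - 11556 = -59326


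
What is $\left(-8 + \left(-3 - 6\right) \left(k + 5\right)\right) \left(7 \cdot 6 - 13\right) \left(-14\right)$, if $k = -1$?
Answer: $17864$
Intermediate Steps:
$\left(-8 + \left(-3 - 6\right) \left(k + 5\right)\right) \left(7 \cdot 6 - 13\right) \left(-14\right) = \left(-8 + \left(-3 - 6\right) \left(-1 + 5\right)\right) \left(7 \cdot 6 - 13\right) \left(-14\right) = \left(-8 - 36\right) \left(42 - 13\right) \left(-14\right) = \left(-8 - 36\right) 29 \left(-14\right) = \left(-44\right) 29 \left(-14\right) = \left(-1276\right) \left(-14\right) = 17864$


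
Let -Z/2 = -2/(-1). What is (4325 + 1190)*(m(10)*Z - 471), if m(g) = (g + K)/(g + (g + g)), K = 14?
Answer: -2615213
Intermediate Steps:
m(g) = (14 + g)/(3*g) (m(g) = (g + 14)/(g + (g + g)) = (14 + g)/(g + 2*g) = (14 + g)/((3*g)) = (14 + g)*(1/(3*g)) = (14 + g)/(3*g))
Z = -4 (Z = -(-4)/(-1) = -(-4)*(-1) = -2*2 = -4)
(4325 + 1190)*(m(10)*Z - 471) = (4325 + 1190)*(((⅓)*(14 + 10)/10)*(-4) - 471) = 5515*(((⅓)*(⅒)*24)*(-4) - 471) = 5515*((⅘)*(-4) - 471) = 5515*(-16/5 - 471) = 5515*(-2371/5) = -2615213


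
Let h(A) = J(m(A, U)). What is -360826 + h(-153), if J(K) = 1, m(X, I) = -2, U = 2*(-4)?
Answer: -360825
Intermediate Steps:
U = -8
h(A) = 1
-360826 + h(-153) = -360826 + 1 = -360825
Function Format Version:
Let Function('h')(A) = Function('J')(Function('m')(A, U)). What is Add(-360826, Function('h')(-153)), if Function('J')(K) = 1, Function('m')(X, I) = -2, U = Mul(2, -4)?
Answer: -360825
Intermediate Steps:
U = -8
Function('h')(A) = 1
Add(-360826, Function('h')(-153)) = Add(-360826, 1) = -360825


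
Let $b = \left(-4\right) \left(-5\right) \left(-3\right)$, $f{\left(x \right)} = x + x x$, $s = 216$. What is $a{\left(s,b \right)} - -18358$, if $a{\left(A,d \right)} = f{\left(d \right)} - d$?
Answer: $21958$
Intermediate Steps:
$f{\left(x \right)} = x + x^{2}$
$b = -60$ ($b = 20 \left(-3\right) = -60$)
$a{\left(A,d \right)} = - d + d \left(1 + d\right)$ ($a{\left(A,d \right)} = d \left(1 + d\right) - d = - d + d \left(1 + d\right)$)
$a{\left(s,b \right)} - -18358 = \left(-60\right)^{2} - -18358 = 3600 + 18358 = 21958$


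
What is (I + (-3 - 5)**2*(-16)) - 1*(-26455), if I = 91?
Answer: 25522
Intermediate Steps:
(I + (-3 - 5)**2*(-16)) - 1*(-26455) = (91 + (-3 - 5)**2*(-16)) - 1*(-26455) = (91 + (-8)**2*(-16)) + 26455 = (91 + 64*(-16)) + 26455 = (91 - 1024) + 26455 = -933 + 26455 = 25522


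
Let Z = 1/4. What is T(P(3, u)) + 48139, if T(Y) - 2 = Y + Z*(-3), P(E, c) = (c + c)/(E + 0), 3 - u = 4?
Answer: 577675/12 ≈ 48140.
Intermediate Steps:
u = -1 (u = 3 - 1*4 = 3 - 4 = -1)
P(E, c) = 2*c/E (P(E, c) = (2*c)/E = 2*c/E)
Z = ¼ ≈ 0.25000
T(Y) = 5/4 + Y (T(Y) = 2 + (Y + (¼)*(-3)) = 2 + (Y - ¾) = 2 + (-¾ + Y) = 5/4 + Y)
T(P(3, u)) + 48139 = (5/4 + 2*(-1)/3) + 48139 = (5/4 + 2*(-1)*(⅓)) + 48139 = (5/4 - ⅔) + 48139 = 7/12 + 48139 = 577675/12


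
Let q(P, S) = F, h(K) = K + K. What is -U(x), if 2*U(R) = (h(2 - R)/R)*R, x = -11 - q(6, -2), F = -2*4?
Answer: -5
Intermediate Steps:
h(K) = 2*K
F = -8
q(P, S) = -8
x = -3 (x = -11 - 1*(-8) = -11 + 8 = -3)
U(R) = 2 - R (U(R) = (((2*(2 - R))/R)*R)/2 = (((4 - 2*R)/R)*R)/2 = (4 - 2*R)/2 = 2 - R)
-U(x) = -(2 - 1*(-3)) = -(2 + 3) = -1*5 = -5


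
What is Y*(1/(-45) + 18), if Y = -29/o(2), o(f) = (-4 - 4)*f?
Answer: 23461/720 ≈ 32.585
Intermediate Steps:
o(f) = -8*f
Y = 29/16 (Y = -29/((-8*2)) = -29/(-16) = -29*(-1/16) = 29/16 ≈ 1.8125)
Y*(1/(-45) + 18) = 29*(1/(-45) + 18)/16 = 29*(-1/45 + 18)/16 = (29/16)*(809/45) = 23461/720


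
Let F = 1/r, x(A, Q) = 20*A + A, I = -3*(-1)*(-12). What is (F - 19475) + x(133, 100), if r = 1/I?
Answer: -16718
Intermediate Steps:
I = -36 (I = 3*(-12) = -36)
r = -1/36 (r = 1/(-36) = -1/36 ≈ -0.027778)
x(A, Q) = 21*A
F = -36 (F = 1/(-1/36) = -36)
(F - 19475) + x(133, 100) = (-36 - 19475) + 21*133 = -19511 + 2793 = -16718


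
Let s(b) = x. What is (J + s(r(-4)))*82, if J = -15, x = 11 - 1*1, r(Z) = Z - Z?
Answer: -410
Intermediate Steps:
r(Z) = 0
x = 10 (x = 11 - 1 = 10)
s(b) = 10
(J + s(r(-4)))*82 = (-15 + 10)*82 = -5*82 = -410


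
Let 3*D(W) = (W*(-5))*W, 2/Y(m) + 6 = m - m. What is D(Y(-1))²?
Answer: 25/729 ≈ 0.034294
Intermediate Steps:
Y(m) = -⅓ (Y(m) = 2/(-6 + (m - m)) = 2/(-6 + 0) = 2/(-6) = 2*(-⅙) = -⅓)
D(W) = -5*W²/3 (D(W) = ((W*(-5))*W)/3 = ((-5*W)*W)/3 = (-5*W²)/3 = -5*W²/3)
D(Y(-1))² = (-5*(-⅓)²/3)² = (-5/3*⅑)² = (-5/27)² = 25/729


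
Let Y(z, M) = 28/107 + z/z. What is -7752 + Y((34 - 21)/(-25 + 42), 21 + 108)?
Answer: -829329/107 ≈ -7750.7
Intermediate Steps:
Y(z, M) = 135/107 (Y(z, M) = 28*(1/107) + 1 = 28/107 + 1 = 135/107)
-7752 + Y((34 - 21)/(-25 + 42), 21 + 108) = -7752 + 135/107 = -829329/107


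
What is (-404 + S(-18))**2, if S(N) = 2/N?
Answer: 13227769/81 ≈ 1.6331e+5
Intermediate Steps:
(-404 + S(-18))**2 = (-404 + 2/(-18))**2 = (-404 + 2*(-1/18))**2 = (-404 - 1/9)**2 = (-3637/9)**2 = 13227769/81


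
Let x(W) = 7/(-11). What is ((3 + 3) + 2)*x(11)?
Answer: -56/11 ≈ -5.0909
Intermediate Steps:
x(W) = -7/11 (x(W) = 7*(-1/11) = -7/11)
((3 + 3) + 2)*x(11) = ((3 + 3) + 2)*(-7/11) = (6 + 2)*(-7/11) = 8*(-7/11) = -56/11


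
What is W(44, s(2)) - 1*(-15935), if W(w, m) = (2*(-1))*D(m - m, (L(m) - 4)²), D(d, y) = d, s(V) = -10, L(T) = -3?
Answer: 15935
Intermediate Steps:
W(w, m) = 0 (W(w, m) = (2*(-1))*(m - m) = -2*0 = 0)
W(44, s(2)) - 1*(-15935) = 0 - 1*(-15935) = 0 + 15935 = 15935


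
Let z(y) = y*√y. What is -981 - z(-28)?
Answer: -981 + 56*I*√7 ≈ -981.0 + 148.16*I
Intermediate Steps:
z(y) = y^(3/2)
-981 - z(-28) = -981 - (-28)^(3/2) = -981 - (-56)*I*√7 = -981 + 56*I*√7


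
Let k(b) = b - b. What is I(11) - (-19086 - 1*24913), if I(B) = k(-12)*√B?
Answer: 43999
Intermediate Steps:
k(b) = 0
I(B) = 0 (I(B) = 0*√B = 0)
I(11) - (-19086 - 1*24913) = 0 - (-19086 - 1*24913) = 0 - (-19086 - 24913) = 0 - 1*(-43999) = 0 + 43999 = 43999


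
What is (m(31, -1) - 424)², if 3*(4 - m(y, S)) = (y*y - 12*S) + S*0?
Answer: 4986289/9 ≈ 5.5403e+5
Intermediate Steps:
m(y, S) = 4 + 4*S - y²/3 (m(y, S) = 4 - ((y*y - 12*S) + S*0)/3 = 4 - ((y² - 12*S) + 0)/3 = 4 - (y² - 12*S)/3 = 4 + (4*S - y²/3) = 4 + 4*S - y²/3)
(m(31, -1) - 424)² = ((4 + 4*(-1) - ⅓*31²) - 424)² = ((4 - 4 - ⅓*961) - 424)² = ((4 - 4 - 961/3) - 424)² = (-961/3 - 424)² = (-2233/3)² = 4986289/9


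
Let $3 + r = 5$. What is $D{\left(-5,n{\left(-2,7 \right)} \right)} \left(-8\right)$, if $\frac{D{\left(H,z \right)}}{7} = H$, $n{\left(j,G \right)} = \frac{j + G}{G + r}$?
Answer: $280$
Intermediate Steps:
$r = 2$ ($r = -3 + 5 = 2$)
$n{\left(j,G \right)} = \frac{G + j}{2 + G}$ ($n{\left(j,G \right)} = \frac{j + G}{G + 2} = \frac{G + j}{2 + G}$)
$D{\left(H,z \right)} = 7 H$
$D{\left(-5,n{\left(-2,7 \right)} \right)} \left(-8\right) = 7 \left(-5\right) \left(-8\right) = \left(-35\right) \left(-8\right) = 280$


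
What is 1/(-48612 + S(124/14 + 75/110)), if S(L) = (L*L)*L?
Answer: -3652264/174373812859 ≈ -2.0945e-5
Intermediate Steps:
S(L) = L**3 (S(L) = L**2*L = L**3)
1/(-48612 + S(124/14 + 75/110)) = 1/(-48612 + (124/14 + 75/110)**3) = 1/(-48612 + (124*(1/14) + 75*(1/110))**3) = 1/(-48612 + (62/7 + 15/22)**3) = 1/(-48612 + (1469/154)**3) = 1/(-48612 + 3170044709/3652264) = 1/(-174373812859/3652264) = -3652264/174373812859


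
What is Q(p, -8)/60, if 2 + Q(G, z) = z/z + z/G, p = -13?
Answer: -1/156 ≈ -0.0064103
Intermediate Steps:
Q(G, z) = -1 + z/G (Q(G, z) = -2 + (z/z + z/G) = -2 + (1 + z/G) = -1 + z/G)
Q(p, -8)/60 = ((-8 - 1*(-13))/(-13))/60 = -(-8 + 13)/13*(1/60) = -1/13*5*(1/60) = -5/13*1/60 = -1/156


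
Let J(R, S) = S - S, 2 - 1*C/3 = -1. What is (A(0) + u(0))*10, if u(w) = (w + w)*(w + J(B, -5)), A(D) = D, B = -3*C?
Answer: 0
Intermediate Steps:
C = 9 (C = 6 - 3*(-1) = 6 + 3 = 9)
B = -27 (B = -3*9 = -27)
J(R, S) = 0
u(w) = 2*w**2 (u(w) = (w + w)*(w + 0) = (2*w)*w = 2*w**2)
(A(0) + u(0))*10 = (0 + 2*0**2)*10 = (0 + 2*0)*10 = (0 + 0)*10 = 0*10 = 0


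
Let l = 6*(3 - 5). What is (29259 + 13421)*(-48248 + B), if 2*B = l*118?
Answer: -2089442080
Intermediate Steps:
l = -12 (l = 6*(-2) = -12)
B = -708 (B = (-12*118)/2 = (1/2)*(-1416) = -708)
(29259 + 13421)*(-48248 + B) = (29259 + 13421)*(-48248 - 708) = 42680*(-48956) = -2089442080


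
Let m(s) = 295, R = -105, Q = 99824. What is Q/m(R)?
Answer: 99824/295 ≈ 338.39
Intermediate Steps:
Q/m(R) = 99824/295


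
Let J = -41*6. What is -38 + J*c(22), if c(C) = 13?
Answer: -3236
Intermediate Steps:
J = -246
-38 + J*c(22) = -38 - 246*13 = -38 - 3198 = -3236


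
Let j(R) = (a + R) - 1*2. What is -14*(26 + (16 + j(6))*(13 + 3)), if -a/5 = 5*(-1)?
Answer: -10444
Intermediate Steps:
a = 25 (a = -25*(-1) = -5*(-5) = 25)
j(R) = 23 + R (j(R) = (25 + R) - 1*2 = (25 + R) - 2 = 23 + R)
-14*(26 + (16 + j(6))*(13 + 3)) = -14*(26 + (16 + (23 + 6))*(13 + 3)) = -14*(26 + (16 + 29)*16) = -14*(26 + 45*16) = -14*(26 + 720) = -14*746 = -10444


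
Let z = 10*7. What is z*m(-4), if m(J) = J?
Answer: -280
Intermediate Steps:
z = 70
z*m(-4) = 70*(-4) = -280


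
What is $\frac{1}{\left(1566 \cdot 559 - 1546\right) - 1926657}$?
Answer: $- \frac{1}{1052809} \approx -9.4984 \cdot 10^{-7}$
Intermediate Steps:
$\frac{1}{\left(1566 \cdot 559 - 1546\right) - 1926657} = \frac{1}{\left(875394 - 1546\right) - 1926657} = \frac{1}{873848 - 1926657} = \frac{1}{-1052809} = - \frac{1}{1052809}$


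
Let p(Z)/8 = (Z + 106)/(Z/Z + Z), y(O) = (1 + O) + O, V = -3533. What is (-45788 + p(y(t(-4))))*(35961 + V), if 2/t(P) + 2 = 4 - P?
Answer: -1474339020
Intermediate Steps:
t(P) = 2/(2 - P) (t(P) = 2/(-2 + (4 - P)) = 2/(2 - P))
y(O) = 1 + 2*O
p(Z) = 8*(106 + Z)/(1 + Z) (p(Z) = 8*((Z + 106)/(Z/Z + Z)) = 8*((106 + Z)/(1 + Z)) = 8*(106 + Z)/(1 + Z))
(-45788 + p(y(t(-4))))*(35961 + V) = (-45788 + 8*(106 + (1 + 2*(-2/(-2 - 4))))/(1 + (1 + 2*(-2/(-2 - 4)))))*(35961 - 3533) = (-45788 + 8*(106 + (1 + 2*(-2/(-6))))/(1 + (1 + 2*(-2/(-6)))))*32428 = (-45788 + 8*(106 + (1 + 2*(-2*(-1/6))))/(1 + (1 + 2*(-2*(-1/6)))))*32428 = (-45788 + 8*(106 + (1 + 2*(1/3)))/(1 + (1 + 2*(1/3))))*32428 = (-45788 + 8*(106 + (1 + 2/3))/(1 + (1 + 2/3)))*32428 = (-45788 + 8*(106 + 5/3)/(1 + 5/3))*32428 = (-45788 + 8*(323/3)/(8/3))*32428 = (-45788 + 8*(3/8)*(323/3))*32428 = (-45788 + 323)*32428 = -45465*32428 = -1474339020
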